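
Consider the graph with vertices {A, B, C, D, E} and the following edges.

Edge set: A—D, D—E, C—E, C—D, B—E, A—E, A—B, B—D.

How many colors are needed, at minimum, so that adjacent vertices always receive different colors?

A, B, D, E are pairwise adjacent (a clique of size 4), so at least 4 colors are needed.
4 colors suffice: color 1 → {E}; color 2 → {D}; color 3 → {A, C}; color 4 → {B}. No two adjacent vertices share a color.

4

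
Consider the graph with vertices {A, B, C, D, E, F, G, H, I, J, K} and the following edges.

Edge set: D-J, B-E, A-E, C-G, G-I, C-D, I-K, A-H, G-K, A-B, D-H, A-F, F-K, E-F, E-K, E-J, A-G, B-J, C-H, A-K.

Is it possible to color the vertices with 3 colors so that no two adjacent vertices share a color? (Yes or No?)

No

A, E, F, K are mutually adjacent (a clique of size 4), so at least 4 colors are needed.
So 3 colors are not enough.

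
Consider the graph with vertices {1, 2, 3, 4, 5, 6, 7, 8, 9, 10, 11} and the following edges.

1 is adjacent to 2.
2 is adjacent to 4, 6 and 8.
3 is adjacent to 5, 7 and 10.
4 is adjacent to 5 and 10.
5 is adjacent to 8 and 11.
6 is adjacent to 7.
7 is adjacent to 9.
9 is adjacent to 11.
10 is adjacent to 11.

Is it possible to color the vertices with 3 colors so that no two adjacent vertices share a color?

Yes

The chromatic number is 3. The cycle 3-10-11-9-7-3 has odd length 5, so it cannot be 2-colored; at least 3 colors are needed.
One proper 3-coloring: 1=blue, 2=red, 3=blue, 4=blue, 5=red, 6=blue, 7=red, 8=blue, 9=green, 10=red, 11=blue.
That is already a proper 3-coloring.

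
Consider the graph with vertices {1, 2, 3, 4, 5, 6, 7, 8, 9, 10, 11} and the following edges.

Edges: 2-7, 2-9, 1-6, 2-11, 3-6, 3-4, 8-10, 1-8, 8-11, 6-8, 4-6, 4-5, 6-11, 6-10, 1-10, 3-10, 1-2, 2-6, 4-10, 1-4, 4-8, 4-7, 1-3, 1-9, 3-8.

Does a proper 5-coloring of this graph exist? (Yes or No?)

1, 3, 4, 6, 8, 10 are mutually adjacent (a clique of size 6), so at least 6 colors are needed.
So 5 colors are not enough.

No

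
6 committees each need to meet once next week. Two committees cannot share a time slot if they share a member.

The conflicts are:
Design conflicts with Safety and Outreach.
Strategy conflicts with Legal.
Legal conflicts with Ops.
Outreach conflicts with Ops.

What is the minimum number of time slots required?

2

Design and Safety conflict, so at least 2 time slots are needed.
2 time slots suffice: time slot 1 → {Design, Strategy, Ops}; time slot 2 → {Safety, Legal, Outreach}. No two conflicting committees share a time slot.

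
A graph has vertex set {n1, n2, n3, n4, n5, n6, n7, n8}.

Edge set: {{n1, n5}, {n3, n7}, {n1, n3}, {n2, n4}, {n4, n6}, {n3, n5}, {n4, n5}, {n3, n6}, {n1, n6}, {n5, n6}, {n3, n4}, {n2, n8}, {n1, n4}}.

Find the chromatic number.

5

n1, n3, n4, n5, n6 are mutually adjacent (a clique of size 5), so at least 5 colors are needed.
One proper 5-coloring: n1=P, n2=B, n3=B, n4=R, n5=Y, n6=G, n7=R, n8=R. Every edge joins two different colors.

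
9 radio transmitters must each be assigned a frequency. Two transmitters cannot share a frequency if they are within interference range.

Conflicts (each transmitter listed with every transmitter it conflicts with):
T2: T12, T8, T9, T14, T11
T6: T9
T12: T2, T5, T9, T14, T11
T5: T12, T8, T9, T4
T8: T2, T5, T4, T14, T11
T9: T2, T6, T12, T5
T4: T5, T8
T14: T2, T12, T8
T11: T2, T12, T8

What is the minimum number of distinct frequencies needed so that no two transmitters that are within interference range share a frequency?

3

T5, T8, T4 pairwise conflict, so at least 3 frequencies are needed.
Using 3 frequencies: T2=1, T6=1, T12=2, T5=1, T8=2, T9=3, T4=3, T14=3, T11=3. Each listed conflict is separated.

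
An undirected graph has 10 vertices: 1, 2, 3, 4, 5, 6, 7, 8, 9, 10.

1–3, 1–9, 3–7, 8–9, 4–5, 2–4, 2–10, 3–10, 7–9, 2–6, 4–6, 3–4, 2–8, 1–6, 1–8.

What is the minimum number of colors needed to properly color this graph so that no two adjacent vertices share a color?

3

1, 8, 9 form a triangle, so at least 3 colors are needed.
3 colors suffice: color red → {2, 3, 5, 9}; color blue → {1, 4, 7, 10}; color green → {6, 8}. Each edge has distinct colors on its endpoints.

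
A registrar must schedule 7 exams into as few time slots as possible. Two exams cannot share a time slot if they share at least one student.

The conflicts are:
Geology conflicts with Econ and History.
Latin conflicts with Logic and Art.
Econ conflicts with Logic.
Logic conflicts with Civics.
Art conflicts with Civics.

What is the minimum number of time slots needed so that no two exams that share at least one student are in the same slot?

Geology and History conflict, so at least 2 time slots are needed.
Using 2 time slots: Geology=1, Latin=2, Econ=2, Logic=1, History=2, Art=1, Civics=2. No two conflicting exams share a time slot.

2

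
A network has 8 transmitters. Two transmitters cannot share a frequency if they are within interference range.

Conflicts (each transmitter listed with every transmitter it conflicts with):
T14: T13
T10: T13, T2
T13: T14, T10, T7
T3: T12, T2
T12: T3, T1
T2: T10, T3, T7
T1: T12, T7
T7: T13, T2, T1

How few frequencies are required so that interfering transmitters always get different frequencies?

3

The cycle T7-T2-T3-T12-T1-T7 has odd length 5, so it cannot be 2-colored; at least 3 frequencies are needed.
Using 3 frequencies: T14=1, T10=1, T13=2, T3=1, T12=2, T2=2, T1=3, T7=1. Every pair that conflicts lands in different frequencies.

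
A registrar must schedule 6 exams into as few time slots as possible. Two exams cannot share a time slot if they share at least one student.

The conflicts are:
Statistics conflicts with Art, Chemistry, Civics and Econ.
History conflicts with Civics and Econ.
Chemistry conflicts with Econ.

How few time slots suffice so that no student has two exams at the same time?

Statistics, Chemistry, Econ are mutually in conflict, so at least 3 time slots are needed.
3 time slots suffice: time slot 1 → {Statistics, History}; time slot 2 → {Art, Civics, Econ}; time slot 3 → {Chemistry}. Each listed conflict is separated.

3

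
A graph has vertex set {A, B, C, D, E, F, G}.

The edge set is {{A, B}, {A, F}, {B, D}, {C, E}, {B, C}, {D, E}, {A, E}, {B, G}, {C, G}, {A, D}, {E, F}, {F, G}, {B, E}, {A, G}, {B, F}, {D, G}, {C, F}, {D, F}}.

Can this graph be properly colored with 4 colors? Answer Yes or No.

A, B, D, E, F are mutually adjacent (a clique of size 5), so at least 5 colors are needed.
So 4 colors are not enough.

No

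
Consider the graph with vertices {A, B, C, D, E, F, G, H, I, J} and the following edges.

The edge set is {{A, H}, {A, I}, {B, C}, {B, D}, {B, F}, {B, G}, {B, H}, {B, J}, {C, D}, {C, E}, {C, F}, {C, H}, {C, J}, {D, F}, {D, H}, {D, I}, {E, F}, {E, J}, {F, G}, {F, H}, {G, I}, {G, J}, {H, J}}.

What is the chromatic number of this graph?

B, C, D, F, H are mutually adjacent (a clique of size 5), so at least 5 colors are needed.
5 colors suffice: A=3, B=4, C=3, D=5, E=2, F=1, G=2, H=2, I=1, J=1. Every edge joins two different colors.

5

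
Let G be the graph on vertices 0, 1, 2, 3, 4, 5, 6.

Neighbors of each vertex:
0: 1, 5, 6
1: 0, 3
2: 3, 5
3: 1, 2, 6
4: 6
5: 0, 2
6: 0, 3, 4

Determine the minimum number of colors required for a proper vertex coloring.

3

The cycle 2-5-0-6-3-2 has odd length 5, so it cannot be 2-colored; at least 3 colors are needed.
A valid assignment using 3 colors: 0=a, 1=b, 2=b, 3=a, 4=a, 5=c, 6=b. No two adjacent vertices share a color.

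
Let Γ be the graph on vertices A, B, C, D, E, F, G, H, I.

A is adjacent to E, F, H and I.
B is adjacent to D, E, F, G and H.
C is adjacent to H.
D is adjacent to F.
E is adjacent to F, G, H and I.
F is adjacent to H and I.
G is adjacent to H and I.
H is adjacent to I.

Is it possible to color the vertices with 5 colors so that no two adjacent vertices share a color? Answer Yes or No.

The chromatic number is 5. A, E, F, H, I form a clique, so at least 5 colors are needed.
One proper 5-coloring: A=purple, B=yellow, C=blue, D=red, E=green, F=blue, G=blue, H=red, I=yellow.
That is already a proper 5-coloring.

Yes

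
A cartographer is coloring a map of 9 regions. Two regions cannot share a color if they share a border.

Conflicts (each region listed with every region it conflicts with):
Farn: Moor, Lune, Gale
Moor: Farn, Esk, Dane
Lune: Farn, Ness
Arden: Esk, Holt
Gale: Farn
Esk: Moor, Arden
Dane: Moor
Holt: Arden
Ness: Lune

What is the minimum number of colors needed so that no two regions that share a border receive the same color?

2

Farn and Moor conflict, so at least 2 colors are needed.
2 colors suffice: color 1 → {Moor, Lune, Arden, Gale}; color 2 → {Farn, Esk, Dane, Holt, Ness}. Each listed conflict is separated.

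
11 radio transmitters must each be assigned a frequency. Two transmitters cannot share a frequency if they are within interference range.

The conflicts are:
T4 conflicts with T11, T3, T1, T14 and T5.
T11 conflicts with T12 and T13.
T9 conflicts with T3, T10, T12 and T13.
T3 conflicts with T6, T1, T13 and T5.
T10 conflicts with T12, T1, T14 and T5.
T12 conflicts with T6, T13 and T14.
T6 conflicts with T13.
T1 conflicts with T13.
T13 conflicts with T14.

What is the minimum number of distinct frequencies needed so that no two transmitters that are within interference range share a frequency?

3

T4, T3, T5 all conflict with each other, so at least 3 frequencies are needed.
3 frequencies suffice: T4=1, T11=3, T9=3, T3=2, T10=1, T12=2, T6=3, T1=3, T13=1, T14=3, T5=3. Each listed conflict is separated.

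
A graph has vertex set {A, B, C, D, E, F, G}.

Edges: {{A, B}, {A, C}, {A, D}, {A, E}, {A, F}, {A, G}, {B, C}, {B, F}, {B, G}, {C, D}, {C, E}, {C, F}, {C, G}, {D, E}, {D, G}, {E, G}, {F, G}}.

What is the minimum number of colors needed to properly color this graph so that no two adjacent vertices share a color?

5

A, C, D, E, G are mutually adjacent (a clique of size 5), so at least 5 colors are needed.
One proper 5-coloring: A=red, B=purple, C=green, D=yellow, E=purple, F=yellow, G=blue. Each edge has distinct colors on its endpoints.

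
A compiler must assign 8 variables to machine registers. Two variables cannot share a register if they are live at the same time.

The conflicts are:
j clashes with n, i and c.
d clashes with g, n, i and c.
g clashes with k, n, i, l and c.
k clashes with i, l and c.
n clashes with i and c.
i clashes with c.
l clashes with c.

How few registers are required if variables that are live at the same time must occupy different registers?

5

d, g, n, i, c pairwise conflict, so at least 5 registers are needed.
5 registers suffice: register 1 → {c}; register 2 → {i, l}; register 3 → {j, g}; register 4 → {k, n}; register 5 → {d}. Each listed conflict is separated.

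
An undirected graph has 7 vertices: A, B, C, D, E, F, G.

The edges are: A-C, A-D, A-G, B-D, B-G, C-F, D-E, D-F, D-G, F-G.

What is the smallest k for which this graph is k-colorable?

3

D, F, G form a triangle, so at least 3 colors are needed.
3 colors suffice: color red → {C, D}; color blue → {E, G}; color green → {A, B, F}. Each edge has distinct colors on its endpoints.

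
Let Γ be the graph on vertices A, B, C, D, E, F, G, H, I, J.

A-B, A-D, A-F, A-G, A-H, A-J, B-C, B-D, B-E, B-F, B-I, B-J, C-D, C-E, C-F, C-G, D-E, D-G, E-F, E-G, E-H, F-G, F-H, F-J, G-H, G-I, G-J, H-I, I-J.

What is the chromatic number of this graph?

4

A, B, F, J form a clique, so at least 4 colors are needed.
4 colors suffice: color 1 → {B, G}; color 2 → {D, F, I}; color 3 → {A, E}; color 4 → {C, H, J}. Each edge has distinct colors on its endpoints.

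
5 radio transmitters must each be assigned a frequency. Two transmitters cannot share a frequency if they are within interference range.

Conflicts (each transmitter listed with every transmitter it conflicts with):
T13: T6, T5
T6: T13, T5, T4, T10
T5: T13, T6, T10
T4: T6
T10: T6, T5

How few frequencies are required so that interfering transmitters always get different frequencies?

3

T6, T5, T10 are mutually in conflict, so at least 3 frequencies are needed.
3 frequencies suffice: T13=3, T6=1, T5=2, T4=2, T10=3. No two conflicting transmitters share a frequency.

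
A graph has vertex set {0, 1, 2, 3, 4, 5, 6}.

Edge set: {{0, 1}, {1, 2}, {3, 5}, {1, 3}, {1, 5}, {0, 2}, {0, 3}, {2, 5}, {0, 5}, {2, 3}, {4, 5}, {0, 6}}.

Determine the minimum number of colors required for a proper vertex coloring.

5

0, 1, 2, 3, 5 form a clique, so at least 5 colors are needed.
5 colors suffice: color red → {5, 6}; color blue → {0, 4}; color green → {1}; color yellow → {2}; color purple → {3}. No two adjacent vertices share a color.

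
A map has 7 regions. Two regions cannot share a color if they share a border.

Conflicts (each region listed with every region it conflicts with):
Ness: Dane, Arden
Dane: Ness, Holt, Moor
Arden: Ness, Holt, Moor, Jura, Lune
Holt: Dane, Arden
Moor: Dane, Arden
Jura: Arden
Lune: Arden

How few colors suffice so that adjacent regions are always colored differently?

2

Ness and Dane conflict, so at least 2 colors are needed.
2 colors suffice: color 1 → {Dane, Arden}; color 2 → {Ness, Holt, Moor, Jura, Lune}. No two conflicting regions share a color.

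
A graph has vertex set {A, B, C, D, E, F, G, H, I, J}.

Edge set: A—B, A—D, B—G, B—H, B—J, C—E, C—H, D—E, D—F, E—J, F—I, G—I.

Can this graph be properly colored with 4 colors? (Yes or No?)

The chromatic number is 3. The cycle B-A-D-E-J-B has odd length 5, so it cannot be 2-colored; at least 3 colors are needed.
A valid assignment using 3 colors: A=2, B=1, C=1, D=1, E=2, F=2, G=2, H=2, I=1, J=3.
Since 4 ≥ 3, a proper 4-coloring certainly exists.

Yes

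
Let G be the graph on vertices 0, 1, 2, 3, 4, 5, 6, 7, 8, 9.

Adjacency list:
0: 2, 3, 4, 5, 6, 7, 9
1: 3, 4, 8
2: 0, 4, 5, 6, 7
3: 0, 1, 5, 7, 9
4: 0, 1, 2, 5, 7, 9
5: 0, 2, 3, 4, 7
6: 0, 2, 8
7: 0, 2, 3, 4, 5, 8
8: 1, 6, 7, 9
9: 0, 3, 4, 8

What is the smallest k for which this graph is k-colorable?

5

0, 2, 4, 5, 7 are pairwise adjacent (a clique of size 5), so at least 5 colors are needed.
One proper 5-coloring: 0=red, 1=blue, 2=purple, 3=green, 4=green, 5=yellow, 6=blue, 7=blue, 8=red, 9=blue. Every edge joins two different colors.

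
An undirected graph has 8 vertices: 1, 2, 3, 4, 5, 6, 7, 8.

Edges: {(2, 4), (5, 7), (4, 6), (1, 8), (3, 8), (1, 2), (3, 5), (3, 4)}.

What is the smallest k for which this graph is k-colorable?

3

The cycle 8-3-4-2-1-8 has odd length 5, so it cannot be 2-colored; at least 3 colors are needed.
3 colors suffice: color red → {1, 4, 5}; color blue → {2, 3, 6, 7}; color green → {8}. Every edge joins two different colors.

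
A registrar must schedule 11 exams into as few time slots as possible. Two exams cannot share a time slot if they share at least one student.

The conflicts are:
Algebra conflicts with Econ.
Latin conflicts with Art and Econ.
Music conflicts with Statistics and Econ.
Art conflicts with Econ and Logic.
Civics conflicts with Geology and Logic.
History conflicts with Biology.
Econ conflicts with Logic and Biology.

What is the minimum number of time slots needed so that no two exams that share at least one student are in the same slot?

3

Latin, Art, Econ are mutually in conflict, so at least 3 time slots are needed.
3 time slots suffice: Algebra=2, Latin=3, Music=2, Art=2, Civics=1, History=1, Statistics=1, Econ=1, Geology=2, Logic=3, Biology=2. Each listed conflict is separated.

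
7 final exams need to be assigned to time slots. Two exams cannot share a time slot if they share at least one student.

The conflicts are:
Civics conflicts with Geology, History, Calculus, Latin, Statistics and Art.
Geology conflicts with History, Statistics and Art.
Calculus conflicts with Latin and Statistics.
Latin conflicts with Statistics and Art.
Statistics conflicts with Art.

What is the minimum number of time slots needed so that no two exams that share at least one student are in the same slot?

Civics, Calculus, Latin, Statistics all conflict with each other, so at least 4 time slots are needed.
A valid assignment using 4 time slots: Civics=1, Geology=3, History=2, Calculus=4, Latin=3, Statistics=2, Art=4. No two conflicting exams share a time slot.

4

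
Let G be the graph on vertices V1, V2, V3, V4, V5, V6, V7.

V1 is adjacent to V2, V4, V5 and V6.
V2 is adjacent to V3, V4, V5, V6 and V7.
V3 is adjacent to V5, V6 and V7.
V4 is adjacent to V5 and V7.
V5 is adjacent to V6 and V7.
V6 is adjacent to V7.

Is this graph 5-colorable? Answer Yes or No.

Yes

The chromatic number is 5. V2, V3, V5, V6, V7 form a clique, so at least 5 colors are needed.
A valid assignment using 5 colors: V1=4, V2=2, V3=5, V4=3, V5=1, V6=3, V7=4.
That is already a proper 5-coloring.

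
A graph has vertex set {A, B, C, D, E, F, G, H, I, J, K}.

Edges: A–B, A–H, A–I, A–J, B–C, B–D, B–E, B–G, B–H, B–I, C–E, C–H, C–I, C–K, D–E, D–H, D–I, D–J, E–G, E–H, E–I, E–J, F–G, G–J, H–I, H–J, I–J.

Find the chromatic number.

5

D, E, H, I, J are mutually adjacent (a clique of size 5), so at least 5 colors are needed.
A valid assignment using 5 colors: A=3, B=4, C=5, D=5, E=3, F=2, G=1, H=1, I=2, J=4, K=1. Each edge has distinct colors on its endpoints.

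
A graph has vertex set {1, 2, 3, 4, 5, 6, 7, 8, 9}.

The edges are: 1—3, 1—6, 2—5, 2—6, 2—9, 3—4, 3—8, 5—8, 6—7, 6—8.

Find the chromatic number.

6 and 8 are adjacent, so at least 2 colors are needed.
2 colors suffice: color a → {3, 5, 6, 9}; color b → {1, 2, 4, 7, 8}. Every edge joins two different colors.

2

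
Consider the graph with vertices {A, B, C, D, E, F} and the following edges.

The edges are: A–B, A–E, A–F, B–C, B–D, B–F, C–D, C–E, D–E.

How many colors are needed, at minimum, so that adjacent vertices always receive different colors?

3

A, B, F form a triangle, so at least 3 colors are needed.
3 colors suffice: color 1 → {B, E}; color 2 → {A, C}; color 3 → {D, F}. No two adjacent vertices share a color.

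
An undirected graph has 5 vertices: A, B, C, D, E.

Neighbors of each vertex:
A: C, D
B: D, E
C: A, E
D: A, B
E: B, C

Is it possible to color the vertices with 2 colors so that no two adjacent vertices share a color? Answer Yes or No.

No

The cycle A-D-B-E-C-A has odd length 5, so it cannot be 2-colored; at least 3 colors are needed.
So 2 colors are not enough.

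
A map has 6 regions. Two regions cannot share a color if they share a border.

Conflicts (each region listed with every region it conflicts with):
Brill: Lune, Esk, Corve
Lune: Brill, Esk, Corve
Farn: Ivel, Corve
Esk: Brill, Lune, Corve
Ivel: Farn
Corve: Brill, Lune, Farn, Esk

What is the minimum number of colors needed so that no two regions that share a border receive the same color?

4

Brill, Lune, Esk, Corve pairwise conflict, so at least 4 colors are needed.
4 colors suffice: color 1 → {Ivel, Corve}; color 2 → {Farn, Esk}; color 3 → {Lune}; color 4 → {Brill}. Every pair that conflicts lands in different colors.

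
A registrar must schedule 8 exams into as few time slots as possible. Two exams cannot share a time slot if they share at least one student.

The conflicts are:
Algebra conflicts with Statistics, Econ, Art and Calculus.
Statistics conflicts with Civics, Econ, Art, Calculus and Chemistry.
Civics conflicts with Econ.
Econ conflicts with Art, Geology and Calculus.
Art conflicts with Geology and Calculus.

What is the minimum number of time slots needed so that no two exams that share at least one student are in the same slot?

5

Algebra, Statistics, Econ, Art, Calculus pairwise conflict, so at least 5 time slots are needed.
5 time slots suffice: time slot 1 → {Econ, Chemistry}; time slot 2 → {Statistics, Geology}; time slot 3 → {Civics, Art}; time slot 4 → {Algebra}; time slot 5 → {Calculus}. Each listed conflict is separated.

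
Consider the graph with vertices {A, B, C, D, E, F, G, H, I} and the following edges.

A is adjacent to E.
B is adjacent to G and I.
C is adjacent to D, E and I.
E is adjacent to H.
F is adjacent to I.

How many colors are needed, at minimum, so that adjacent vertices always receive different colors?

C and D are adjacent, so at least 2 colors are needed.
2 colors suffice: color red → {A, B, C, F, H}; color blue → {D, E, G, I}. Each edge has distinct colors on its endpoints.

2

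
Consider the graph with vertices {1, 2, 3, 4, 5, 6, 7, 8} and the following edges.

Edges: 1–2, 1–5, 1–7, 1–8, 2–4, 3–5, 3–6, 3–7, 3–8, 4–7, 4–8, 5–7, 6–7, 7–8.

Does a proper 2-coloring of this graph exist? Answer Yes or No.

No

4, 7, 8 are mutually adjacent, so at least 3 colors are needed.
So 2 colors are not enough.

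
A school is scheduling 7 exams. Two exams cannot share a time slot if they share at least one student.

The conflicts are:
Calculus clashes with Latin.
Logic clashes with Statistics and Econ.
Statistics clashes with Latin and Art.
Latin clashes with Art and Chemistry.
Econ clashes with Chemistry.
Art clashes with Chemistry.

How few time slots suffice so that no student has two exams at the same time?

3

Statistics, Latin, Art all conflict with each other, so at least 3 time slots are needed.
3 time slots suffice: time slot 1 → {Latin, Econ}; time slot 2 → {Calculus, Statistics, Chemistry}; time slot 3 → {Logic, Art}. Every pair that conflicts lands in different time slots.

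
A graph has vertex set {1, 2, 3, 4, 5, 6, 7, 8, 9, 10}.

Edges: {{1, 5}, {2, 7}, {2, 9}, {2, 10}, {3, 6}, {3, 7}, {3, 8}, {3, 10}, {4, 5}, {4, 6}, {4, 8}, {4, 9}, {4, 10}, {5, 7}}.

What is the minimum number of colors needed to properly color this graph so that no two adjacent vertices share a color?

3

The cycle 4-5-7-2-9-4 has odd length 5, so it cannot be 2-colored; at least 3 colors are needed.
3 colors suffice: color red → {1, 2, 3, 4}; color blue → {6, 7, 8, 9, 10}; color green → {5}. No two adjacent vertices share a color.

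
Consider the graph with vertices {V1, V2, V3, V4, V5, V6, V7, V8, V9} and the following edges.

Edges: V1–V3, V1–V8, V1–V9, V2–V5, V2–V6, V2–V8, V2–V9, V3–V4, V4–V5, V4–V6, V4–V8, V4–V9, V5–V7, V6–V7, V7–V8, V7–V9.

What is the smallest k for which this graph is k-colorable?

2

V1 and V3 are adjacent, so at least 2 colors are needed.
2 colors suffice: color 1 → {V1, V2, V4, V7}; color 2 → {V3, V5, V6, V8, V9}. Each edge has distinct colors on its endpoints.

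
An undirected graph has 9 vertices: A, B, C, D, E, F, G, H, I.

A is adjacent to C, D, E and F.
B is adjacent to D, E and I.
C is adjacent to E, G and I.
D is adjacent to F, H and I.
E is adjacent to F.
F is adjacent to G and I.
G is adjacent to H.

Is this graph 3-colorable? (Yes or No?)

The chromatic number is 3. A, E, F form a triangle, so at least 3 colors are needed.
3 colors suffice: color 1 → {B, C, F, H}; color 2 → {D, E, G}; color 3 → {A, I}.
That is already a proper 3-coloring.

Yes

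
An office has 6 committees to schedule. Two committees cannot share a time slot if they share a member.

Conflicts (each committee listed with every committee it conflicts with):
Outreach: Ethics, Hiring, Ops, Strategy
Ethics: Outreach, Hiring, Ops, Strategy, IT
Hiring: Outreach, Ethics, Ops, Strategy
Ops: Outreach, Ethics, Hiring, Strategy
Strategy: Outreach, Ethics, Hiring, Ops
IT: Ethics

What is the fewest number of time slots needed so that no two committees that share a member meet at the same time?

Outreach, Ethics, Hiring, Ops, Strategy are mutually in conflict, so at least 5 time slots are needed.
5 time slots suffice: time slot 1 → {Ethics}; time slot 2 → {Outreach, IT}; time slot 3 → {Ops}; time slot 4 → {Strategy}; time slot 5 → {Hiring}. Each listed conflict is separated.

5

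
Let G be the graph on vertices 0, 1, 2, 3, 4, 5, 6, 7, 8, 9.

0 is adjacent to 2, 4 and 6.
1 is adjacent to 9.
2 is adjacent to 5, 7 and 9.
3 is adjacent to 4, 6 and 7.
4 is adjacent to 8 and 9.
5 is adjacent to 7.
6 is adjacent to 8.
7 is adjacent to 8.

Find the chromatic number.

3

2, 5, 7 are pairwise adjacent, so at least 3 colors are needed.
3 colors suffice: color red → {1, 2, 4, 6}; color blue → {0, 7, 9}; color green → {3, 5, 8}. Each edge has distinct colors on its endpoints.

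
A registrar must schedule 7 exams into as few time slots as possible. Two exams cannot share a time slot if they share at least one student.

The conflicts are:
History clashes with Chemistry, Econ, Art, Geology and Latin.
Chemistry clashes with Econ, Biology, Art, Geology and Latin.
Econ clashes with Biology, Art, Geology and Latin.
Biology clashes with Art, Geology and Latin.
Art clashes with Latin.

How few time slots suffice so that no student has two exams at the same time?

History, Chemistry, Econ, Art, Latin are mutually in conflict, so at least 5 time slots are needed.
5 time slots suffice: time slot 1 → {Chemistry}; time slot 2 → {Econ}; time slot 3 → {History, Biology}; time slot 4 → {Art, Geology}; time slot 5 → {Latin}. Every pair that conflicts lands in different time slots.

5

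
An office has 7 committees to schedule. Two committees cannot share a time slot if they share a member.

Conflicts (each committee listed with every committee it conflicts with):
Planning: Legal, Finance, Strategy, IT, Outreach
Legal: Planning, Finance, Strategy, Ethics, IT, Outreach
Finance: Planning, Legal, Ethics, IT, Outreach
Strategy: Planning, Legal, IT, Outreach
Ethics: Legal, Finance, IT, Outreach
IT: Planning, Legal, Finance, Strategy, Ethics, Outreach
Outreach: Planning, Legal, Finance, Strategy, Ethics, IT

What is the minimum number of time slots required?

5

Planning, Legal, Finance, IT, Outreach pairwise conflict, so at least 5 time slots are needed.
5 time slots suffice: time slot 1 → {Legal}; time slot 2 → {Outreach}; time slot 3 → {IT}; time slot 4 → {Finance, Strategy}; time slot 5 → {Planning, Ethics}. No two conflicting committees share a time slot.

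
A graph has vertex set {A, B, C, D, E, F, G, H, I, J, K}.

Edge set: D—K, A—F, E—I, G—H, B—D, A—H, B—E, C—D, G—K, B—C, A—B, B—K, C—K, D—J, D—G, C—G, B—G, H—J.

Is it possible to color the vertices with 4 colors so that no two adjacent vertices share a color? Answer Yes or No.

No

B, C, D, G, K are pairwise adjacent (a clique of size 5), so at least 5 colors are needed.
So 4 colors are not enough.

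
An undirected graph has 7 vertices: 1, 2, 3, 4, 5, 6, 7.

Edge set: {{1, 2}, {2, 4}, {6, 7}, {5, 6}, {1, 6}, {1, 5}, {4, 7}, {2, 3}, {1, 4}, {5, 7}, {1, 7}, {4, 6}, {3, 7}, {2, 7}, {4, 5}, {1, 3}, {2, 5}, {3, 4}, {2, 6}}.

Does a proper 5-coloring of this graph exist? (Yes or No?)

No

1, 2, 4, 5, 6, 7 form a clique, so at least 6 colors are needed.
So 5 colors are not enough.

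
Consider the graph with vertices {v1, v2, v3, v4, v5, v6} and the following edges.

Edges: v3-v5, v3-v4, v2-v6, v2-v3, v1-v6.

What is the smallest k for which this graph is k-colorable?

v3 and v5 are adjacent, so at least 2 colors are needed.
2 colors suffice: color 1 → {v3, v6}; color 2 → {v1, v2, v4, v5}. Every edge joins two different colors.

2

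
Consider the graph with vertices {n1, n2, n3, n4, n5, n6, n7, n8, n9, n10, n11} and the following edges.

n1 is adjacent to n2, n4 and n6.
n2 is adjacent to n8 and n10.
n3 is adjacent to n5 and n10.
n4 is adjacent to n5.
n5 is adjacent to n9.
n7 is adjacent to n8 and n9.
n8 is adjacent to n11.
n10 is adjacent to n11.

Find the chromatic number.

The cycle n3-n10-n11-n8-n7-n9-n5-n3 has odd length 7, so it cannot be 2-colored; at least 3 colors are needed.
3 colors suffice: color 1 → {n1, n5, n8, n10}; color 2 → {n2, n3, n4, n6, n9, n11}; color 3 → {n7}. No two adjacent vertices share a color.

3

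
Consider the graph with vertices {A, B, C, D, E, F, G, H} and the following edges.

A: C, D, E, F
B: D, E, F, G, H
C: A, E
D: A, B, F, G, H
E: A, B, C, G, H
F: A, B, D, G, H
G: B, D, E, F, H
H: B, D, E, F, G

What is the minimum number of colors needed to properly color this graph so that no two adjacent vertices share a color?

5

B, D, F, G, H are pairwise adjacent (a clique of size 5), so at least 5 colors are needed.
One proper 5-coloring: A=2, B=3, C=3, D=1, E=1, F=5, G=4, H=2. Every edge joins two different colors.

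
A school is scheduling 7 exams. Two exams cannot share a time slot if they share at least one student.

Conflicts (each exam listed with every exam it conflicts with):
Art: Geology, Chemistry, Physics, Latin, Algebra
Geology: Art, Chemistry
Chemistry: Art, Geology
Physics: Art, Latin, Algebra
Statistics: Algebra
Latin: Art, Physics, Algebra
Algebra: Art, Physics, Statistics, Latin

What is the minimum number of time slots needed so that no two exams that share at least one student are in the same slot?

Art, Physics, Latin, Algebra are mutually in conflict, so at least 4 time slots are needed.
4 time slots suffice: Art=1, Geology=2, Chemistry=3, Physics=3, Statistics=1, Latin=4, Algebra=2. Every pair that conflicts lands in different time slots.

4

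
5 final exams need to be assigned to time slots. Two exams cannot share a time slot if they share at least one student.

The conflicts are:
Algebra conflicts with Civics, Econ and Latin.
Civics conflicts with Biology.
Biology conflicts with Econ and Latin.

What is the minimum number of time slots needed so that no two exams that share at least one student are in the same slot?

Civics and Biology conflict, so at least 2 time slots are needed.
2 time slots suffice: time slot 1 → {Algebra, Biology}; time slot 2 → {Civics, Econ, Latin}. Every pair that conflicts lands in different time slots.

2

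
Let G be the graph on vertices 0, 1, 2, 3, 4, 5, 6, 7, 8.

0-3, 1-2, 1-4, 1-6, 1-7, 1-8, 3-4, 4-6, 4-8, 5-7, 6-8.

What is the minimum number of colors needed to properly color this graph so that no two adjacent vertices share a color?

1, 4, 6, 8 are mutually adjacent (a clique of size 4), so at least 4 colors are needed.
4 colors suffice: color red → {1, 3, 5}; color blue → {0, 2, 4, 7}; color green → {8}; color yellow → {6}. Each edge has distinct colors on its endpoints.

4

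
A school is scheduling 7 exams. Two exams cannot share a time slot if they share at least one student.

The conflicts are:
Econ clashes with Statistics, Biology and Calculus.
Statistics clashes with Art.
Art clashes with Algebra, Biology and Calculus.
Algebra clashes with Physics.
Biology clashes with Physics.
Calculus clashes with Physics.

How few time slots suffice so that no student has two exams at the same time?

2

Statistics and Art conflict, so at least 2 time slots are needed.
2 time slots suffice: time slot 1 → {Econ, Art, Physics}; time slot 2 → {Statistics, Algebra, Biology, Calculus}. Every pair that conflicts lands in different time slots.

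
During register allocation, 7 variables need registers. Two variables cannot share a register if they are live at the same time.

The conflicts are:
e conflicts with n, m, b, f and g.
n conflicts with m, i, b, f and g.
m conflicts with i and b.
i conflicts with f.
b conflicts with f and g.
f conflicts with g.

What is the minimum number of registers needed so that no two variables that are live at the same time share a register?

5

e, n, b, f, g pairwise conflict, so at least 5 registers are needed.
5 registers suffice: e=3, n=1, m=4, i=2, b=2, f=4, g=5. Every pair that conflicts lands in different registers.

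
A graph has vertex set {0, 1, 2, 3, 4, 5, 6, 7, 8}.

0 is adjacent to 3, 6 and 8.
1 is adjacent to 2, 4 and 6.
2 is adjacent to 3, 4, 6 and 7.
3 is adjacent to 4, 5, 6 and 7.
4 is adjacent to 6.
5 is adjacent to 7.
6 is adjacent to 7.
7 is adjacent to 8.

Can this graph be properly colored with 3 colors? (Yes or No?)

2, 3, 6, 7 form a clique, so at least 4 colors are needed.
So 3 colors are not enough.

No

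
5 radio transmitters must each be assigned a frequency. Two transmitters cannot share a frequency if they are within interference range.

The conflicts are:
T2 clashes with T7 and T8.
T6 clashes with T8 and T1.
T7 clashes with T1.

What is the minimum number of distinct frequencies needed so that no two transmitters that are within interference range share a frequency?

The cycle T6-T1-T7-T2-T8-T6 has odd length 5, so it cannot be 2-colored; at least 3 frequencies are needed.
3 frequencies suffice: frequency 1 → {T6, T7}; frequency 2 → {T8, T1}; frequency 3 → {T2}. Every pair that conflicts lands in different frequencies.

3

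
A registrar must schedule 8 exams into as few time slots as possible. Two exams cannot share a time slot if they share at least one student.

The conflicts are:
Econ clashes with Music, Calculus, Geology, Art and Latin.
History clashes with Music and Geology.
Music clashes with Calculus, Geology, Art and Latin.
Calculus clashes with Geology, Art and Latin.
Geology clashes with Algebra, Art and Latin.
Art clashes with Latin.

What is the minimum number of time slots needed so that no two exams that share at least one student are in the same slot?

Econ, Music, Calculus, Geology, Art, Latin pairwise conflict, so at least 6 time slots are needed.
6 time slots suffice: time slot 1 → {Geology}; time slot 2 → {Music, Algebra}; time slot 3 → {History, Art}; time slot 4 → {Latin}; time slot 5 → {Econ}; time slot 6 → {Calculus}. Every pair that conflicts lands in different time slots.

6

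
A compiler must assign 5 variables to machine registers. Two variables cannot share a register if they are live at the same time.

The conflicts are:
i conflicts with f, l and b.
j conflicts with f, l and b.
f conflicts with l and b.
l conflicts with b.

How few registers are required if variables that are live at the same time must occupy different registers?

j, f, l, b are mutually in conflict, so at least 4 registers are needed.
4 registers suffice: register 1 → {b}; register 2 → {f}; register 3 → {l}; register 4 → {i, j}. Every pair that conflicts lands in different registers.

4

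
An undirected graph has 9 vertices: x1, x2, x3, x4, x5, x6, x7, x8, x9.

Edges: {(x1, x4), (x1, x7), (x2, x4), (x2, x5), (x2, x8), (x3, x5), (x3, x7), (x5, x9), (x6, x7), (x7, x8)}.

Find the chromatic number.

3

The cycle x7-x3-x5-x2-x8-x7 has odd length 5, so it cannot be 2-colored; at least 3 colors are needed.
3 colors suffice: color 1 → {x4, x5, x7}; color 2 → {x1, x2, x3, x6, x9}; color 3 → {x8}. Every edge joins two different colors.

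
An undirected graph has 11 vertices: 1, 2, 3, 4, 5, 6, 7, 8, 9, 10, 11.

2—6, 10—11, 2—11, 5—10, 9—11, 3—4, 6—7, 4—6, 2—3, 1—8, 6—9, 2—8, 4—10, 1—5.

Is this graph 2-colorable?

The cycle 10-11-9-6-4-10 has odd length 5, so it cannot be 2-colored; at least 3 colors are needed.
So 2 colors are not enough.

No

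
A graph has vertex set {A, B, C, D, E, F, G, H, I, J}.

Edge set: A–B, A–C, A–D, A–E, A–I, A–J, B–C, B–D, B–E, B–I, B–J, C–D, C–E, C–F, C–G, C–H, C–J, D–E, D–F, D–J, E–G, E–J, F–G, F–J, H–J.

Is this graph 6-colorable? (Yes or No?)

Yes

The chromatic number is 6. A, B, C, D, E, J form a clique, so at least 6 colors are needed.
A valid assignment using 6 colors: A=6, B=5, C=1, D=3, E=4, F=4, G=2, H=3, I=1, J=2.
That is already a proper 6-coloring.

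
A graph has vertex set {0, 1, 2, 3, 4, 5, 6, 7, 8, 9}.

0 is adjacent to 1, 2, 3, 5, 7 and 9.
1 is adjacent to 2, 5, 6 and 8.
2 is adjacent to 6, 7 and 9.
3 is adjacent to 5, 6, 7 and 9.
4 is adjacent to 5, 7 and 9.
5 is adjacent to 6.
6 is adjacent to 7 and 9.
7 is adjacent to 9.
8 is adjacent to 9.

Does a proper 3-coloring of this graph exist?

No

0, 2, 7, 9 are pairwise adjacent (a clique of size 4), so at least 4 colors are needed.
So 3 colors are not enough.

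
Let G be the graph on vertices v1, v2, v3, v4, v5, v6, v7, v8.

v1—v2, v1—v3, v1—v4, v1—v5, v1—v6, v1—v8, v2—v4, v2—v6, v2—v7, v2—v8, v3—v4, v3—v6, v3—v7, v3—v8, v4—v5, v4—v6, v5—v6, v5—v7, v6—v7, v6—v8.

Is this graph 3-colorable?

No

v1, v2, v4, v6 form a clique, so at least 4 colors are needed.
So 3 colors are not enough.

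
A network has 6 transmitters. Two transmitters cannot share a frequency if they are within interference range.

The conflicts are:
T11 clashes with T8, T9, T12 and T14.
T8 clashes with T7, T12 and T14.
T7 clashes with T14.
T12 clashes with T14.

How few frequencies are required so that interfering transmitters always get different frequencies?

4

T11, T8, T12, T14 pairwise conflict, so at least 4 frequencies are needed.
4 frequencies suffice: frequency 1 → {T9, T14}; frequency 2 → {T11, T7}; frequency 3 → {T8}; frequency 4 → {T12}. Each listed conflict is separated.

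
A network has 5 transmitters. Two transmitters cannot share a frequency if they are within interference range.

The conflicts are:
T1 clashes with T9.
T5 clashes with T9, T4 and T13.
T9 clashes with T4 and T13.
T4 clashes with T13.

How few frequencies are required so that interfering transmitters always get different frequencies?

T5, T9, T4, T13 all conflict with each other, so at least 4 frequencies are needed.
Using 4 frequencies: T1=2, T5=3, T9=1, T4=2, T13=4. No two conflicting transmitters share a frequency.

4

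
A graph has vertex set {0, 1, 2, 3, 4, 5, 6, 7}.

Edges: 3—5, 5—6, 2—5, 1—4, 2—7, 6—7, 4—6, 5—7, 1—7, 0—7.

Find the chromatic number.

3

2, 5, 7 are pairwise adjacent, so at least 3 colors are needed.
One proper 3-coloring: 0=blue, 1=blue, 2=green, 3=red, 4=red, 5=blue, 6=green, 7=red. Each edge has distinct colors on its endpoints.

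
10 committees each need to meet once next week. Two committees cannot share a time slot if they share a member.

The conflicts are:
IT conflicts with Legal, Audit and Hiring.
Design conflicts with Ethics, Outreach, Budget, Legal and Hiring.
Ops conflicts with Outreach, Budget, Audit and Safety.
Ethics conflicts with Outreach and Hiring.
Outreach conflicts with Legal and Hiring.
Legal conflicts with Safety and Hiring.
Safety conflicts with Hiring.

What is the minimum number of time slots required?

Design, Ethics, Outreach, Hiring pairwise conflict, so at least 4 time slots are needed.
4 time slots suffice: time slot 1 → {Ops, Hiring}; time slot 2 → {IT, Outreach, Budget, Safety}; time slot 3 → {Design, Audit}; time slot 4 → {Ethics, Legal}. Each listed conflict is separated.

4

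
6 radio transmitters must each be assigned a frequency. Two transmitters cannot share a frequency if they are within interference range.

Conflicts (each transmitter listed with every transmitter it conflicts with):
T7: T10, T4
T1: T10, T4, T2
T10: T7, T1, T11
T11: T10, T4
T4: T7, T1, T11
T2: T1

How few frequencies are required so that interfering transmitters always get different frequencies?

2

T7 and T10 conflict, so at least 2 frequencies are needed.
2 frequencies suffice: T7=2, T1=2, T10=1, T11=2, T4=1, T2=1. Every pair that conflicts lands in different frequencies.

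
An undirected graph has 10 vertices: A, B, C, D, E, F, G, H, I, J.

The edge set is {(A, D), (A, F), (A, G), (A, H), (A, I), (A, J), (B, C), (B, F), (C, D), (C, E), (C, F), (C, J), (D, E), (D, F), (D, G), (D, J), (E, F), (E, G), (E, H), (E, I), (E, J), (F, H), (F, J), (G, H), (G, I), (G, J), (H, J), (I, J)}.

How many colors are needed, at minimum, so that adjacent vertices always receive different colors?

5

C, D, E, F, J form a clique, so at least 5 colors are needed.
5 colors suffice: color 1 → {B, J}; color 2 → {A, E}; color 3 → {F, G}; color 4 → {D, H, I}; color 5 → {C}. No two adjacent vertices share a color.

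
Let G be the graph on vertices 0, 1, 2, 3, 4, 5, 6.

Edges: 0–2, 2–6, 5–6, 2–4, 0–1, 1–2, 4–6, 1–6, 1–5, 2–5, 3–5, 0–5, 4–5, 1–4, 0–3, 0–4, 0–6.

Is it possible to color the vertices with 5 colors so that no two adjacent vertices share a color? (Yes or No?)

No

0, 1, 2, 4, 5, 6 are mutually adjacent (a clique of size 6), so at least 6 colors are needed.
So 5 colors are not enough.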